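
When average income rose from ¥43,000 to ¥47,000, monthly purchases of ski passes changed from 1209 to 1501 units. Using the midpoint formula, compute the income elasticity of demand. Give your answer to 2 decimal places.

2.42

ΔQ = 292, ΔI = 4000. Midpoints: Ī = 45,000, Q̄ = 1355.0.
ε_I = (ΔQ/ΔI)(Ī/Q̄) = (292/4000)(45000/1355.0).
ε_I > 0, so the good is normal.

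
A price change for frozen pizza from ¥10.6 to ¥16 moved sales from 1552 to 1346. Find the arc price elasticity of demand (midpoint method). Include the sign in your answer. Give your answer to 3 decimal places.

ΔQ = 1346 − 1552 = -206; ΔP = 16 − 10.6 = 5.4.
Midpoints: P̄ = 13.30, Q̄ = 1449.0.
ε = (ΔQ/ΔP)(P̄/Q̄) = (-206/5.4)(13.30/1449.0).

-0.350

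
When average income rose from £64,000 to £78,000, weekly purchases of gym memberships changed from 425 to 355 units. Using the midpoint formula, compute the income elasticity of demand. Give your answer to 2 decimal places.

-0.91

ΔQ = -70, ΔI = 14000. Midpoints: Ī = 71,000, Q̄ = 390.0.
ε_I = (ΔQ/ΔI)(Ī/Q̄) = (-70/14000)(71000/390.0).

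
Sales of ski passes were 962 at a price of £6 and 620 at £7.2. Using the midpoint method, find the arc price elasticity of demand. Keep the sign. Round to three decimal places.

ΔQ = 620 − 962 = -342; ΔP = 7.2 − 6 = 1.2.
Midpoints: P̄ = 6.60, Q̄ = 791.0.
ε = (ΔQ/ΔP)(P̄/Q̄) = (-342/1.2)(6.60/791.0).

-2.378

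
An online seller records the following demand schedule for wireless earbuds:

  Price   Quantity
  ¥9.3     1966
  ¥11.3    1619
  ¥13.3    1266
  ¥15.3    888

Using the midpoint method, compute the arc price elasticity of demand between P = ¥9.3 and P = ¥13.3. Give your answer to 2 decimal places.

-1.22

At P = 9.3, Q = 1966; at P = 13.3, Q = 1266.
ΔQ = -700, ΔP = 4.0. Midpoints: P̄ = 11.30, Q̄ = 1616.0.
ε = (ΔQ/ΔP)(P̄/Q̄) = (-700/4.0)(11.30/1616.0).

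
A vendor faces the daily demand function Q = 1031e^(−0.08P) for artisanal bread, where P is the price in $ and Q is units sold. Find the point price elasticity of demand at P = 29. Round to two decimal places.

At P = 29, Q = 101.320.
dQ/dP = −0.08·1031e^(−0.08P) = −0.08Q = -8.106.
ε = (dQ/dP)(P/Q) = (-8.106)(29/101.320).
|ε| > 1, so demand is elastic at this price.

-2.32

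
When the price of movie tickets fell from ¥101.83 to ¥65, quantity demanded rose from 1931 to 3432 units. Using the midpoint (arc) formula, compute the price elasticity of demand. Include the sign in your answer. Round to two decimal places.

-1.27

ΔQ = 3432 − 1931 = 1501; ΔP = 65 − 101.83 = -36.83.
Midpoints: P̄ = 83.41, Q̄ = 2681.5.
ε = (ΔQ/ΔP)(P̄/Q̄) = (1501/-36.83)(83.41/2681.5).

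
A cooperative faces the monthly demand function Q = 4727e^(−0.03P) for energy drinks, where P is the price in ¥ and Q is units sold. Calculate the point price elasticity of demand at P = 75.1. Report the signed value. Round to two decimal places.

At P = 75.1, Q = 496.730.
dQ/dP = −0.03·4727e^(−0.03P) = −0.03Q = -14.902.
ε = (dQ/dP)(P/Q) = (-14.902)(75.1/496.730).
|ε| > 1, so demand is elastic at this price.

-2.25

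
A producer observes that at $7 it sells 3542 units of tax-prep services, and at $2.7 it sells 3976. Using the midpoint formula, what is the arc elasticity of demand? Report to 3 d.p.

-0.130

ΔQ = 3976 − 3542 = 434; ΔP = 2.7 − 7 = -4.3.
Midpoints: P̄ = 4.85, Q̄ = 3759.0.
ε = (ΔQ/ΔP)(P̄/Q̄) = (434/-4.3)(4.85/3759.0).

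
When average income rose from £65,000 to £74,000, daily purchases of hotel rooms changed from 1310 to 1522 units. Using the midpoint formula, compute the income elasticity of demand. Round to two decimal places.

ΔQ = 212, ΔI = 9000. Midpoints: Ī = 69,500, Q̄ = 1416.0.
ε_I = (ΔQ/ΔI)(Ī/Q̄) = (212/9000)(69500/1416.0).
ε_I > 0, so the good is normal.

1.16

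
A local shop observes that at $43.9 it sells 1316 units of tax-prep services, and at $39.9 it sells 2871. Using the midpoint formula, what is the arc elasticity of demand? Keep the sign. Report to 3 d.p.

ΔQ = 2871 − 1316 = 1555; ΔP = 39.9 − 43.9 = -4.
Midpoints: P̄ = 41.90, Q̄ = 2093.5.
ε = (ΔQ/ΔP)(P̄/Q̄) = (1555/-4)(41.90/2093.5).

-7.781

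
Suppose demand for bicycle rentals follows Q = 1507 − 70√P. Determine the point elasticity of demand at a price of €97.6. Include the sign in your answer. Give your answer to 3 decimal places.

-0.424

At P = 97.6, Q = 815.451.
dQ/dP = −70/(2√P) = -3.543.
ε = (dQ/dP)(P/Q) = (-3.543)(97.6/815.451).
|ε| < 1, so demand is inelastic at this price.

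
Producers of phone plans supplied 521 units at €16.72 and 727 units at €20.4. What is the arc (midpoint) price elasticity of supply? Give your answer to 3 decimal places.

ΔQ = 727 − 521 = 206; ΔP = 20.4 − 16.72 = 3.68.
Midpoints: P̄ = 18.56, Q̄ = 624.0.
ε_s = (ΔQ/ΔP)(P̄/Q̄) = (206/3.68)(18.56/624.0).

1.665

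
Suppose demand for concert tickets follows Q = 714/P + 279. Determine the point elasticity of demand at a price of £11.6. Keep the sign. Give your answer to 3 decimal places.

-0.181

At P = 11.6, Q = 340.552.
dQ/dP = −714/P² = -5.306.
ε = (dQ/dP)(P/Q) = (-5.306)(11.6/340.552).
|ε| < 1, so demand is inelastic at this price.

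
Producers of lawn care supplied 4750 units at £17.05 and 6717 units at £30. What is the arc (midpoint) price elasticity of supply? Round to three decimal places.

ΔQ = 6717 − 4750 = 1967; ΔP = 30 − 17.05 = 12.95.
Midpoints: P̄ = 23.52, Q̄ = 5733.5.
ε_s = (ΔQ/ΔP)(P̄/Q̄) = (1967/12.95)(23.52/5733.5).

0.623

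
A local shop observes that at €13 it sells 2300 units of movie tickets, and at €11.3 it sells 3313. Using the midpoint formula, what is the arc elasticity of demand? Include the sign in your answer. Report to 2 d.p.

ΔQ = 3313 − 2300 = 1013; ΔP = 11.3 − 13 = -1.7.
Midpoints: P̄ = 12.15, Q̄ = 2806.5.
ε = (ΔQ/ΔP)(P̄/Q̄) = (1013/-1.7)(12.15/2806.5).

-2.58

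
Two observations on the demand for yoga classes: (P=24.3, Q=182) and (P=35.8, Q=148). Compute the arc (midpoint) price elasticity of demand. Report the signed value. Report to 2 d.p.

ΔQ = 148 − 182 = -34; ΔP = 35.8 − 24.3 = 11.5.
Midpoints: P̄ = 30.05, Q̄ = 165.0.
ε = (ΔQ/ΔP)(P̄/Q̄) = (-34/11.5)(30.05/165.0).

-0.54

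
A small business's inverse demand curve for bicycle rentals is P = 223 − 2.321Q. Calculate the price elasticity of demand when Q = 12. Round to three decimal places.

-7.007

At Q = 12, P = 223 − 2.321(12) = 195.15.
dP/dQ = −2.321, so dQ/dP = 1/(−2.321) = -0.431.
ε = (dQ/dP)(P/Q) = (-0.431)(195.15/12).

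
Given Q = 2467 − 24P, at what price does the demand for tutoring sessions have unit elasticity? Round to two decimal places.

51.40

For linear demand Q = a − bP, ε = −bP/(a − bP). |ε| = 1 when bP = a − bP, i.e. P = a/(2b).
P = 2467/(2·24) = 2467/48 = 51.3958.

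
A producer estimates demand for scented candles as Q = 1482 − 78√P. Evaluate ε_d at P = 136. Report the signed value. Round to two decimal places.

-0.79

At P = 136, Q = 572.372.
dQ/dP = −78/(2√P) = -3.344.
ε = (dQ/dP)(P/Q) = (-3.344)(136/572.372).
|ε| < 1, so demand is inelastic at this price.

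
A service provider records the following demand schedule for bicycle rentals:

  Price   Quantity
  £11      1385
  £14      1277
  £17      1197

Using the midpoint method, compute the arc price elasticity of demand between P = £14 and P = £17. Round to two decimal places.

At P = 14, Q = 1277; at P = 17, Q = 1197.
ΔQ = -80, ΔP = 3. Midpoints: P̄ = 15.50, Q̄ = 1237.0.
ε = (ΔQ/ΔP)(P̄/Q̄) = (-80/3)(15.50/1237.0).

-0.33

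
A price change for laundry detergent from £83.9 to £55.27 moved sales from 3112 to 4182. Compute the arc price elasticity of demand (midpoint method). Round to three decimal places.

-0.713

ΔQ = 4182 − 3112 = 1070; ΔP = 55.27 − 83.9 = -28.63.
Midpoints: P̄ = 69.59, Q̄ = 3647.0.
ε = (ΔQ/ΔP)(P̄/Q̄) = (1070/-28.63)(69.59/3647.0).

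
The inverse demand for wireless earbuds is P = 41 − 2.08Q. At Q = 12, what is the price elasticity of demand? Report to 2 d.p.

At Q = 12, P = 41 − 2.08(12) = 16.04.
dP/dQ = −2.08, so dQ/dP = 1/(−2.08) = -0.481.
ε = (dQ/dP)(P/Q) = (-0.481)(16.04/12).

-0.64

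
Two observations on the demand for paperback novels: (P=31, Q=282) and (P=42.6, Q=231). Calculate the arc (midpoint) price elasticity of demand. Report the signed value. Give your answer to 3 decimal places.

ΔQ = 231 − 282 = -51; ΔP = 42.6 − 31 = 11.6.
Midpoints: P̄ = 36.80, Q̄ = 256.5.
ε = (ΔQ/ΔP)(P̄/Q̄) = (-51/11.6)(36.80/256.5).

-0.631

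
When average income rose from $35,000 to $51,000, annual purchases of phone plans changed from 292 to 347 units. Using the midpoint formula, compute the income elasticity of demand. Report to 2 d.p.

0.46

ΔQ = 55, ΔI = 16000. Midpoints: Ī = 43,000, Q̄ = 319.5.
ε_I = (ΔQ/ΔI)(Ī/Q̄) = (55/16000)(43000/319.5).
ε_I > 0, so the good is normal.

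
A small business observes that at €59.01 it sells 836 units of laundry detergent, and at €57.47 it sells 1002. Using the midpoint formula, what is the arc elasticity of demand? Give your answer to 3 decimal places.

-6.831

ΔQ = 1002 − 836 = 166; ΔP = 57.47 − 59.01 = -1.54.
Midpoints: P̄ = 58.24, Q̄ = 919.0.
ε = (ΔQ/ΔP)(P̄/Q̄) = (166/-1.54)(58.24/919.0).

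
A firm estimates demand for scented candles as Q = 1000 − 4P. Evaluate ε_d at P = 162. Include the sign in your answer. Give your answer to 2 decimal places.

-1.84

At P = 162, Q = 352.
dQ/dP = −4.
ε = (dQ/dP)(P/Q) = (-4)(162/352).
|ε| > 1, so demand is elastic at this price.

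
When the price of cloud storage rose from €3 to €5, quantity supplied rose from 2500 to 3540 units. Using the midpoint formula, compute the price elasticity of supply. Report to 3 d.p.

0.689

ΔQ = 3540 − 2500 = 1040; ΔP = 5 − 3 = 2.
Midpoints: P̄ = 4.00, Q̄ = 3020.0.
ε_s = (ΔQ/ΔP)(P̄/Q̄) = (1040/2)(4.00/3020.0).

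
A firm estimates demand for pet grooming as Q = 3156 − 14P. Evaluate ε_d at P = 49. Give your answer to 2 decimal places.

At P = 49, Q = 2470.
dQ/dP = −14.
ε = (dQ/dP)(P/Q) = (-14)(49/2470).
|ε| < 1, so demand is inelastic at this price.

-0.28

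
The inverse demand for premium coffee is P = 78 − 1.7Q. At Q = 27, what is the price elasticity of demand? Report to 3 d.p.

At Q = 27, P = 78 − 1.7(27) = 32.10.
dP/dQ = −1.7, so dQ/dP = 1/(−1.7) = -0.588.
ε = (dQ/dP)(P/Q) = (-0.588)(32.10/27).

-0.699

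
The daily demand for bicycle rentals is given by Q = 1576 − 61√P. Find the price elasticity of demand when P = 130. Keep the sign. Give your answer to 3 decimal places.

At P = 130, Q = 880.493.
dQ/dP = −61/(2√P) = -2.675.
ε = (dQ/dP)(P/Q) = (-2.675)(130/880.493).
|ε| < 1, so demand is inelastic at this price.

-0.395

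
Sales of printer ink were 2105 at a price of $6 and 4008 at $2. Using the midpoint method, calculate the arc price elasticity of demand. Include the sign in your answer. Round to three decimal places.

ΔQ = 4008 − 2105 = 1903; ΔP = 2 − 6 = -4.
Midpoints: P̄ = 4.00, Q̄ = 3056.5.
ε = (ΔQ/ΔP)(P̄/Q̄) = (1903/-4)(4.00/3056.5).

-0.623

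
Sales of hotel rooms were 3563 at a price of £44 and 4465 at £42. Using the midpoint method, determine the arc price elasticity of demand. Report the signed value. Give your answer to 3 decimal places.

ΔQ = 4465 − 3563 = 902; ΔP = 42 − 44 = -2.
Midpoints: P̄ = 43.00, Q̄ = 4014.0.
ε = (ΔQ/ΔP)(P̄/Q̄) = (902/-2)(43.00/4014.0).

-4.831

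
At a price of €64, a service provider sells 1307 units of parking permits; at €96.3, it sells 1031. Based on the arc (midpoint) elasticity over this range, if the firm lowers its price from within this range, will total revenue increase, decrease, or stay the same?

Arc ε = (-276/32.3)(80.15/1169.0) ≈ -0.586.
|ε| = 0.59 < 1, so demand is inelastic. A price cut therefore reduces total revenue.

decrease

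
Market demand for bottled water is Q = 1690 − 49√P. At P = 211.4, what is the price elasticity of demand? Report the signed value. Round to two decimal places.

-0.36

At P = 211.4, Q = 977.560.
dQ/dP = −49/(2√P) = -1.685.
ε = (dQ/dP)(P/Q) = (-1.685)(211.4/977.560).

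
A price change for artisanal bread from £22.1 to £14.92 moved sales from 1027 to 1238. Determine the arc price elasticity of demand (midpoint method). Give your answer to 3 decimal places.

ΔQ = 1238 − 1027 = 211; ΔP = 14.92 − 22.1 = -7.18.
Midpoints: P̄ = 18.51, Q̄ = 1132.5.
ε = (ΔQ/ΔP)(P̄/Q̄) = (211/-7.18)(18.51/1132.5).

-0.480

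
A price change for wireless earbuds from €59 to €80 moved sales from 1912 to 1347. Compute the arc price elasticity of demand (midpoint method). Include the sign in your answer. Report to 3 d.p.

-1.148

ΔQ = 1347 − 1912 = -565; ΔP = 80 − 59 = 21.
Midpoints: P̄ = 69.50, Q̄ = 1629.5.
ε = (ΔQ/ΔP)(P̄/Q̄) = (-565/21)(69.50/1629.5).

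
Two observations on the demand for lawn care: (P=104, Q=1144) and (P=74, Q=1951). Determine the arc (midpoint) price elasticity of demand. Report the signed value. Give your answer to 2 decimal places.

-1.55

ΔQ = 1951 − 1144 = 807; ΔP = 74 − 104 = -30.
Midpoints: P̄ = 89.00, Q̄ = 1547.5.
ε = (ΔQ/ΔP)(P̄/Q̄) = (807/-30)(89.00/1547.5).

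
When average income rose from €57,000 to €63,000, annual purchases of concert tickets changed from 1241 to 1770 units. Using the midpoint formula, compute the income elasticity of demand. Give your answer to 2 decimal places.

ΔQ = 529, ΔI = 6000. Midpoints: Ī = 60,000, Q̄ = 1505.5.
ε_I = (ΔQ/ΔI)(Ī/Q̄) = (529/6000)(60000/1505.5).
ε_I > 0, so the good is normal.

3.51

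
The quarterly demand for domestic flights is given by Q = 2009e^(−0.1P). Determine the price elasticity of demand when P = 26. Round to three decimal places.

At P = 26, Q = 149.216.
dQ/dP = −0.1·2009e^(−0.1P) = −0.1Q = -14.922.
ε = (dQ/dP)(P/Q) = (-14.922)(26/149.216).
|ε| > 1, so demand is elastic at this price.

-2.600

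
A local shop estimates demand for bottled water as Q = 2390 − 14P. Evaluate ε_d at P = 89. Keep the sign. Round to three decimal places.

At P = 89, Q = 1144.
dQ/dP = −14.
ε = (dQ/dP)(P/Q) = (-14)(89/1144).
|ε| > 1, so demand is elastic at this price.

-1.089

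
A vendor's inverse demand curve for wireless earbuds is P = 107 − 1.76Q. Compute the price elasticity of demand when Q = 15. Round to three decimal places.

At Q = 15, P = 107 − 1.76(15) = 80.60.
dP/dQ = −1.76, so dQ/dP = 1/(−1.76) = -0.568.
ε = (dQ/dP)(P/Q) = (-0.568)(80.60/15).

-3.053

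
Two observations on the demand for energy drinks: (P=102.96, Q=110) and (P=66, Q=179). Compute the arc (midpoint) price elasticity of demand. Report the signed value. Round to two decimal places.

-1.09

ΔQ = 179 − 110 = 69; ΔP = 66 − 102.96 = -36.96.
Midpoints: P̄ = 84.48, Q̄ = 144.5.
ε = (ΔQ/ΔP)(P̄/Q̄) = (69/-36.96)(84.48/144.5).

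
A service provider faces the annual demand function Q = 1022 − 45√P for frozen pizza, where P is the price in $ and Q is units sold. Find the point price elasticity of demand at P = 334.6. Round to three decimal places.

At P = 334.6, Q = 198.857.
dQ/dP = −45/(2√P) = -1.230.
ε = (dQ/dP)(P/Q) = (-1.230)(334.6/198.857).

-2.070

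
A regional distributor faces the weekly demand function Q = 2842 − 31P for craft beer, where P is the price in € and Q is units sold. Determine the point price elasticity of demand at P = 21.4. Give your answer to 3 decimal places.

At P = 21.4, Q = 2178.600.
dQ/dP = −31.
ε = (dQ/dP)(P/Q) = (-31)(21.4/2178.600).
|ε| < 1, so demand is inelastic at this price.

-0.305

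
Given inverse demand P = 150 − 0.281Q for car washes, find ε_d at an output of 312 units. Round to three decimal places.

-0.711

At Q = 312, P = 150 − 0.281(312) = 62.33.
dP/dQ = −0.281, so dQ/dP = 1/(−0.281) = -3.559.
ε = (dQ/dP)(P/Q) = (-3.559)(62.33/312).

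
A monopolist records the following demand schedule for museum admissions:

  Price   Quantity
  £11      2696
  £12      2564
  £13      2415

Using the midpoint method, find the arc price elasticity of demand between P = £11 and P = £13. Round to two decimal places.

At P = 11, Q = 2696; at P = 13, Q = 2415.
ΔQ = -281, ΔP = 2. Midpoints: P̄ = 12.00, Q̄ = 2555.5.
ε = (ΔQ/ΔP)(P̄/Q̄) = (-281/2)(12.00/2555.5).

-0.66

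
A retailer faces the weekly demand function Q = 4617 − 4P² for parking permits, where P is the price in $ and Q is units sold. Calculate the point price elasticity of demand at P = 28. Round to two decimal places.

-4.23

At P = 28, Q = 1481.
dQ/dP = −8P = -224.
ε = (dQ/dP)(P/Q) = (-224)(28/1481).
|ε| > 1, so demand is elastic at this price.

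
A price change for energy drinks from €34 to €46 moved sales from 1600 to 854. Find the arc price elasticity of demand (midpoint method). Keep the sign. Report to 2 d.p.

-2.03

ΔQ = 854 − 1600 = -746; ΔP = 46 − 34 = 12.
Midpoints: P̄ = 40.00, Q̄ = 1227.0.
ε = (ΔQ/ΔP)(P̄/Q̄) = (-746/12)(40.00/1227.0).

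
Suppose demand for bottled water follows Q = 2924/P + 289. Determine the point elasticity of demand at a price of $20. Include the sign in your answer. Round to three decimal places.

At P = 20, Q = 435.200.
dQ/dP = −2924/P² = -7.310.
ε = (dQ/dP)(P/Q) = (-7.310)(20/435.200).

-0.336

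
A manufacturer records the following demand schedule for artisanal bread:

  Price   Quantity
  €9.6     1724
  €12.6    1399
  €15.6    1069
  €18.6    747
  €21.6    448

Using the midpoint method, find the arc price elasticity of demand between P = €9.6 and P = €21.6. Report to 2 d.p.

-1.53

At P = 9.6, Q = 1724; at P = 21.6, Q = 448.
ΔQ = -1276, ΔP = 12.0. Midpoints: P̄ = 15.60, Q̄ = 1086.0.
ε = (ΔQ/ΔP)(P̄/Q̄) = (-1276/12.0)(15.60/1086.0).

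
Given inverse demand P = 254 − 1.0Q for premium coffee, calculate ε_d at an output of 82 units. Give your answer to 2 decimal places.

At Q = 82, P = 254 − 1.0(82) = 172.00.
dP/dQ = −1.0, so dQ/dP = 1/(−1.0) = -1.000.
ε = (dQ/dP)(P/Q) = (-1.000)(172.00/82).

-2.10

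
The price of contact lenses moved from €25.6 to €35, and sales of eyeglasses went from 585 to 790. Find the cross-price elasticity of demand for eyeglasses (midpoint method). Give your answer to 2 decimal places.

0.96

ΔQ_x = 790 − 585 = 205; ΔP_y = 35 − 25.6 = 9.4.
Midpoints: P̄_y = 30.30, Q̄_x = 687.5.
ε_xy = (ΔQ_x/ΔP_y)(P̄_y/Q̄_x) = (205/9.4)(30.30/687.5).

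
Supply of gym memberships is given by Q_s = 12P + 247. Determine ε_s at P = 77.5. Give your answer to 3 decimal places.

0.790

At P = 77.5, Q_s = 1177.
dQ_s/dP = 12.
ε_s = (dQ_s/dP)(P/Q_s) = (12)(77.5/1177).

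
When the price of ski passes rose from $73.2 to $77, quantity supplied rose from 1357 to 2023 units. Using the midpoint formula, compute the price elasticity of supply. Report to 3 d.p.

ΔQ = 2023 − 1357 = 666; ΔP = 77 − 73.2 = 3.8.
Midpoints: P̄ = 75.10, Q̄ = 1690.0.
ε_s = (ΔQ/ΔP)(P̄/Q̄) = (666/3.8)(75.10/1690.0).

7.788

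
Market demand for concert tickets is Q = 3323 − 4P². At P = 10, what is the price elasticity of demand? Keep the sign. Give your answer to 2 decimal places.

-0.27

At P = 10, Q = 2923.
dQ/dP = −8P = -80.
ε = (dQ/dP)(P/Q) = (-80)(10/2923).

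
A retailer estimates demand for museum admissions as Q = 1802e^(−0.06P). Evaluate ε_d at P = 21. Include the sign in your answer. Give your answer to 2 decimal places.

-1.26

At P = 21, Q = 511.145.
dQ/dP = −0.06·1802e^(−0.06P) = −0.06Q = -30.669.
ε = (dQ/dP)(P/Q) = (-30.669)(21/511.145).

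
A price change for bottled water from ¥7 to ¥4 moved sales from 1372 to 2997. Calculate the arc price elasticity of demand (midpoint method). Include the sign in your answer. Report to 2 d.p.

-1.36

ΔQ = 2997 − 1372 = 1625; ΔP = 4 − 7 = -3.
Midpoints: P̄ = 5.50, Q̄ = 2184.5.
ε = (ΔQ/ΔP)(P̄/Q̄) = (1625/-3)(5.50/2184.5).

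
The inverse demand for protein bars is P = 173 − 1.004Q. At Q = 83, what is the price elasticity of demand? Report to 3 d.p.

-1.076

At Q = 83, P = 173 − 1.004(83) = 89.67.
dP/dQ = −1.004, so dQ/dP = 1/(−1.004) = -0.996.
ε = (dQ/dP)(P/Q) = (-0.996)(89.67/83).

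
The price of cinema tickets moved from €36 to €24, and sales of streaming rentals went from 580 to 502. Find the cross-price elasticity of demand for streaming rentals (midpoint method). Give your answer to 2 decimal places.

0.36

ΔQ_x = 502 − 580 = -78; ΔP_y = 24 − 36 = -12.
Midpoints: P̄_y = 30.00, Q̄_x = 541.0.
ε_xy = (ΔQ_x/ΔP_y)(P̄_y/Q̄_x) = (-78/-12)(30.00/541.0).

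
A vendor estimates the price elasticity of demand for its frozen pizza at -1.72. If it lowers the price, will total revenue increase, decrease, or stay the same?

increase

|ε| = 1.72 > 1, so demand is elastic. A price cut therefore raises total revenue.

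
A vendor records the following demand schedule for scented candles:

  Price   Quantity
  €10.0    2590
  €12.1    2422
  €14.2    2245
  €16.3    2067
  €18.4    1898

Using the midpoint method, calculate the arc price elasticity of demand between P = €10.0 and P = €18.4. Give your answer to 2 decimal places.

At P = 10.0, Q = 2590; at P = 18.4, Q = 1898.
ΔQ = -692, ΔP = 8.4. Midpoints: P̄ = 14.20, Q̄ = 2244.0.
ε = (ΔQ/ΔP)(P̄/Q̄) = (-692/8.4)(14.20/2244.0).

-0.52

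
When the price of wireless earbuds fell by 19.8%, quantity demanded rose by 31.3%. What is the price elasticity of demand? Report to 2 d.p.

ε = %ΔQ / %ΔP = (31.3)/(-19.8) = -1.581.

-1.58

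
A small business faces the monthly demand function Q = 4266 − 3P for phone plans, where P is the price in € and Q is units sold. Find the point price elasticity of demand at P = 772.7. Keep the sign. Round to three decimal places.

At P = 772.7, Q = 1947.900.
dQ/dP = −3.
ε = (dQ/dP)(P/Q) = (-3)(772.7/1947.900).

-1.190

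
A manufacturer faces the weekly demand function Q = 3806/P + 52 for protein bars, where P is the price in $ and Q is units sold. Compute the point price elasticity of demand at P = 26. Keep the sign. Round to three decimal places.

-0.738

At P = 26, Q = 198.385.
dQ/dP = −3806/P² = -5.630.
ε = (dQ/dP)(P/Q) = (-5.630)(26/198.385).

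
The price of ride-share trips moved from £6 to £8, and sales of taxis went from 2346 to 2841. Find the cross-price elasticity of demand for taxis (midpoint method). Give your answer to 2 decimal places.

ΔQ_x = 2841 − 2346 = 495; ΔP_y = 8 − 6 = 2.
Midpoints: P̄_y = 7.00, Q̄_x = 2593.5.
ε_xy = (ΔQ_x/ΔP_y)(P̄_y/Q̄_x) = (495/2)(7.00/2593.5).

0.67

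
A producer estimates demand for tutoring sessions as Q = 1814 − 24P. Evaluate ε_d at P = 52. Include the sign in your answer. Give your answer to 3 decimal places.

-2.205

At P = 52, Q = 566.
dQ/dP = −24.
ε = (dQ/dP)(P/Q) = (-24)(52/566).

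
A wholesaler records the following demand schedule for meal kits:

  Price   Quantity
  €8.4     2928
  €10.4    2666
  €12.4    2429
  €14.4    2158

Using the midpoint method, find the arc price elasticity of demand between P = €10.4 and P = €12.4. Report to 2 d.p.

-0.53

At P = 10.4, Q = 2666; at P = 12.4, Q = 2429.
ΔQ = -237, ΔP = 2.0. Midpoints: P̄ = 11.40, Q̄ = 2547.5.
ε = (ΔQ/ΔP)(P̄/Q̄) = (-237/2.0)(11.40/2547.5).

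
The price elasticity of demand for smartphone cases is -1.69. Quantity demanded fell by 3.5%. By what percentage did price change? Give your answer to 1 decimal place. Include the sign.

%ΔP ≈ %ΔQ / ε = (-3.5%)/(-1.69) = 2.07%.

2.1%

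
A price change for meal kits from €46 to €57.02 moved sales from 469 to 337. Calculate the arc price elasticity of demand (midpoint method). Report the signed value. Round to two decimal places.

ΔQ = 337 − 469 = -132; ΔP = 57.02 − 46 = 11.02.
Midpoints: P̄ = 51.51, Q̄ = 403.0.
ε = (ΔQ/ΔP)(P̄/Q̄) = (-132/11.02)(51.51/403.0).

-1.53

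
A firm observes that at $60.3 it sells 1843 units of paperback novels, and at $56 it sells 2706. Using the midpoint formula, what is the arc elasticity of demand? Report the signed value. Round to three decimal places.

-5.131

ΔQ = 2706 − 1843 = 863; ΔP = 56 − 60.3 = -4.3.
Midpoints: P̄ = 58.15, Q̄ = 2274.5.
ε = (ΔQ/ΔP)(P̄/Q̄) = (863/-4.3)(58.15/2274.5).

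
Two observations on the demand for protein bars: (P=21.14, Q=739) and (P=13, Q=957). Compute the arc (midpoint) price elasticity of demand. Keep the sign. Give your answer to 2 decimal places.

-0.54

ΔQ = 957 − 739 = 218; ΔP = 13 − 21.14 = -8.14.
Midpoints: P̄ = 17.07, Q̄ = 848.0.
ε = (ΔQ/ΔP)(P̄/Q̄) = (218/-8.14)(17.07/848.0).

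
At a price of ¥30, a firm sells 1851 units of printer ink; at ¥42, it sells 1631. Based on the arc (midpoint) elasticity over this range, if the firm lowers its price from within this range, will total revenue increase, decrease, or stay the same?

decrease

Arc ε = (-220/12)(36.00/1741.0) ≈ -0.379.
|ε| = 0.38 < 1, so demand is inelastic. A price cut therefore reduces total revenue.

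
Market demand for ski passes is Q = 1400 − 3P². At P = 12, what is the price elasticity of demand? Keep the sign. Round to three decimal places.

At P = 12, Q = 968.
dQ/dP = −6P = -72.
ε = (dQ/dP)(P/Q) = (-72)(12/968).
|ε| < 1, so demand is inelastic at this price.

-0.893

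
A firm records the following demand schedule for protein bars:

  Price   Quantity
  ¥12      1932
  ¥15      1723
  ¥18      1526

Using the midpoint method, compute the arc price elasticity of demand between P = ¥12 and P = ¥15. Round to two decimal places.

At P = 12, Q = 1932; at P = 15, Q = 1723.
ΔQ = -209, ΔP = 3. Midpoints: P̄ = 13.50, Q̄ = 1827.5.
ε = (ΔQ/ΔP)(P̄/Q̄) = (-209/3)(13.50/1827.5).

-0.51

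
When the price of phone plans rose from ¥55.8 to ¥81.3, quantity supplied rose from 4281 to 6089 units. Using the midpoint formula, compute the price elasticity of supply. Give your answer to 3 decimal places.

ΔQ = 6089 − 4281 = 1808; ΔP = 81.3 − 55.8 = 25.5.
Midpoints: P̄ = 68.55, Q̄ = 5185.0.
ε_s = (ΔQ/ΔP)(P̄/Q̄) = (1808/25.5)(68.55/5185.0).

0.937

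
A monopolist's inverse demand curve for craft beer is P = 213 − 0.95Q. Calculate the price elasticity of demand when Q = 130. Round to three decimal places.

-0.725

At Q = 130, P = 213 − 0.95(130) = 89.50.
dP/dQ = −0.95, so dQ/dP = 1/(−0.95) = -1.053.
ε = (dQ/dP)(P/Q) = (-1.053)(89.50/130).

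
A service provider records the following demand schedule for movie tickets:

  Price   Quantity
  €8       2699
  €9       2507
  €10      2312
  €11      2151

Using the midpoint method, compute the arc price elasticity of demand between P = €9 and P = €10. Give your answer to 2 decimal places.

At P = 9, Q = 2507; at P = 10, Q = 2312.
ΔQ = -195, ΔP = 1. Midpoints: P̄ = 9.50, Q̄ = 2409.5.
ε = (ΔQ/ΔP)(P̄/Q̄) = (-195/1)(9.50/2409.5).

-0.77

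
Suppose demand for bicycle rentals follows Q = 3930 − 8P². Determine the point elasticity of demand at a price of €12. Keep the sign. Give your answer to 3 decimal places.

At P = 12, Q = 2778.
dQ/dP = −16P = -192.
ε = (dQ/dP)(P/Q) = (-192)(12/2778).
|ε| < 1, so demand is inelastic at this price.

-0.829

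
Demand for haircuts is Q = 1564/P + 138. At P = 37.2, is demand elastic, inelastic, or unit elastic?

inelastic

Q = 180.043, dQ/dP = -1.130.
ε = (dQ/dP)(P/Q) ≈ -0.234.
|ε| = 0.23 < 1.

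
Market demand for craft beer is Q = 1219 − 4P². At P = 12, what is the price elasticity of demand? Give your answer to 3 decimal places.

At P = 12, Q = 643.
dQ/dP = −8P = -96.
ε = (dQ/dP)(P/Q) = (-96)(12/643).

-1.792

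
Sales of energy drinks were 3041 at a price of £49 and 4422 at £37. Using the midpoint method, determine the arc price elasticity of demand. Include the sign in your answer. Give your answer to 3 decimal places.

ΔQ = 4422 − 3041 = 1381; ΔP = 37 − 49 = -12.
Midpoints: P̄ = 43.00, Q̄ = 3731.5.
ε = (ΔQ/ΔP)(P̄/Q̄) = (1381/-12)(43.00/3731.5).

-1.326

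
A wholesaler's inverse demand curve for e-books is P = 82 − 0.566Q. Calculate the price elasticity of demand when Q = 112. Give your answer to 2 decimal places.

-0.29

At Q = 112, P = 82 − 0.566(112) = 18.61.
dP/dQ = −0.566, so dQ/dP = 1/(−0.566) = -1.767.
ε = (dQ/dP)(P/Q) = (-1.767)(18.61/112).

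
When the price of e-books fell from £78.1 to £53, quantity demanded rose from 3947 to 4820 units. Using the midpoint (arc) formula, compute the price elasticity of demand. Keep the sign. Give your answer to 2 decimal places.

ΔQ = 4820 − 3947 = 873; ΔP = 53 − 78.1 = -25.1.
Midpoints: P̄ = 65.55, Q̄ = 4383.5.
ε = (ΔQ/ΔP)(P̄/Q̄) = (873/-25.1)(65.55/4383.5).

-0.52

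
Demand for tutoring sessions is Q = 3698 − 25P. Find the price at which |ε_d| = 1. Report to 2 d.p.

For linear demand Q = a − bP, ε = −bP/(a − bP). |ε| = 1 when bP = a − bP, i.e. P = a/(2b).
P = 3698/(2·25) = 3698/50 = 73.9600.

73.96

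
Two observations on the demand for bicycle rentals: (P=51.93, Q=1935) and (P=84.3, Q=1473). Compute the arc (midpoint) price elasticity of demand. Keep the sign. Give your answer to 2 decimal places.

ΔQ = 1473 − 1935 = -462; ΔP = 84.3 − 51.93 = 32.37.
Midpoints: P̄ = 68.11, Q̄ = 1704.0.
ε = (ΔQ/ΔP)(P̄/Q̄) = (-462/32.37)(68.11/1704.0).

-0.57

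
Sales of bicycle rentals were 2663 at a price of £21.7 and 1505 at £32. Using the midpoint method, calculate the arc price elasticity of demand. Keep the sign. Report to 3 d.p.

ΔQ = 1505 − 2663 = -1158; ΔP = 32 − 21.7 = 10.3.
Midpoints: P̄ = 26.85, Q̄ = 2084.0.
ε = (ΔQ/ΔP)(P̄/Q̄) = (-1158/10.3)(26.85/2084.0).

-1.448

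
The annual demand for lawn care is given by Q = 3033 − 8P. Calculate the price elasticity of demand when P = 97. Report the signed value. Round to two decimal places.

-0.34

At P = 97, Q = 2257.
dQ/dP = −8.
ε = (dQ/dP)(P/Q) = (-8)(97/2257).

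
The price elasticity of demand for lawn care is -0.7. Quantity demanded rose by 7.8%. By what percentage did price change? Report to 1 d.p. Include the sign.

%ΔP ≈ %ΔQ / ε = (7.8%)/(-0.7) = -11.14%.

-11.1%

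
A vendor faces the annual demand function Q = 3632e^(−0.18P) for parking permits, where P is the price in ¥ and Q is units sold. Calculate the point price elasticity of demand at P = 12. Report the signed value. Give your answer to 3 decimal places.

-2.160

At P = 12, Q = 418.861.
dQ/dP = −0.18·3632e^(−0.18P) = −0.18Q = -75.395.
ε = (dQ/dP)(P/Q) = (-75.395)(12/418.861).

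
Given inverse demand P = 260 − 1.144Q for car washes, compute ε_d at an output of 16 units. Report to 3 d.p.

-13.205

At Q = 16, P = 260 − 1.144(16) = 241.70.
dP/dQ = −1.144, so dQ/dP = 1/(−1.144) = -0.874.
ε = (dQ/dP)(P/Q) = (-0.874)(241.70/16).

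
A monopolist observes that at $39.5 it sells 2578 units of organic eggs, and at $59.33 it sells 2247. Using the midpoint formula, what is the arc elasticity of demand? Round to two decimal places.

-0.34

ΔQ = 2247 − 2578 = -331; ΔP = 59.33 − 39.5 = 19.83.
Midpoints: P̄ = 49.41, Q̄ = 2412.5.
ε = (ΔQ/ΔP)(P̄/Q̄) = (-331/19.83)(49.41/2412.5).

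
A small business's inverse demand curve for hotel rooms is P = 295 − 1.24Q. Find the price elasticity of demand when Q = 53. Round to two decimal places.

-3.49

At Q = 53, P = 295 − 1.24(53) = 229.28.
dP/dQ = −1.24, so dQ/dP = 1/(−1.24) = -0.806.
ε = (dQ/dP)(P/Q) = (-0.806)(229.28/53).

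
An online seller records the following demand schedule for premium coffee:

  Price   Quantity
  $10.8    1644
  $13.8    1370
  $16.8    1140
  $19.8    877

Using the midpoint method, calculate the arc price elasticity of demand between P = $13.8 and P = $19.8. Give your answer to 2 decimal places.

At P = 13.8, Q = 1370; at P = 19.8, Q = 877.
ΔQ = -493, ΔP = 6.0. Midpoints: P̄ = 16.80, Q̄ = 1123.5.
ε = (ΔQ/ΔP)(P̄/Q̄) = (-493/6.0)(16.80/1123.5).

-1.23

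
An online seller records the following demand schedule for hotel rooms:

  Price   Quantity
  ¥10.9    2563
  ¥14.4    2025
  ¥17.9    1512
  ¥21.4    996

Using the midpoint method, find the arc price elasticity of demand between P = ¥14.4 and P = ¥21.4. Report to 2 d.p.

-1.74

At P = 14.4, Q = 2025; at P = 21.4, Q = 996.
ΔQ = -1029, ΔP = 7.0. Midpoints: P̄ = 17.90, Q̄ = 1510.5.
ε = (ΔQ/ΔP)(P̄/Q̄) = (-1029/7.0)(17.90/1510.5).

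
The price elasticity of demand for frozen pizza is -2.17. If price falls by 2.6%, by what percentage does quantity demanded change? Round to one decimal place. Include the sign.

%ΔQ ≈ ε × %ΔP = (-2.17)(-2.6%) = 5.64%.

5.6%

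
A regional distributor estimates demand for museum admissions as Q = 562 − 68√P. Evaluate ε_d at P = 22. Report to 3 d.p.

At P = 22, Q = 243.052.
dQ/dP = −68/(2√P) = -7.249.
ε = (dQ/dP)(P/Q) = (-7.249)(22/243.052).

-0.656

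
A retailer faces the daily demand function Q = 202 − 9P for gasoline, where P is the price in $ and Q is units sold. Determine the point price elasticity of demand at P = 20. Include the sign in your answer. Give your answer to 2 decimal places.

At P = 20, Q = 22.
dQ/dP = −9.
ε = (dQ/dP)(P/Q) = (-9)(20/22).

-8.18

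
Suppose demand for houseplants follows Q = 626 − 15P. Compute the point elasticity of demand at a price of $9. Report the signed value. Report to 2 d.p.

-0.27

At P = 9, Q = 491.
dQ/dP = −15.
ε = (dQ/dP)(P/Q) = (-15)(9/491).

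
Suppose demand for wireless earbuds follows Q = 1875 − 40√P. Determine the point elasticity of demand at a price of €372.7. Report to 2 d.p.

-0.35

At P = 372.7, Q = 1102.782.
dQ/dP = −40/(2√P) = -1.036.
ε = (dQ/dP)(P/Q) = (-1.036)(372.7/1102.782).
|ε| < 1, so demand is inelastic at this price.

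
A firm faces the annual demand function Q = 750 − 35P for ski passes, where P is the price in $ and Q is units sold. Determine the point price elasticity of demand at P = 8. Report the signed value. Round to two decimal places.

-0.60

At P = 8, Q = 470.
dQ/dP = −35.
ε = (dQ/dP)(P/Q) = (-35)(8/470).
|ε| < 1, so demand is inelastic at this price.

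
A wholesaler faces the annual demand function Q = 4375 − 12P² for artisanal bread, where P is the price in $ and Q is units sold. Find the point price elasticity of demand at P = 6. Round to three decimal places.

At P = 6, Q = 3943.
dQ/dP = −24P = -144.
ε = (dQ/dP)(P/Q) = (-144)(6/3943).

-0.219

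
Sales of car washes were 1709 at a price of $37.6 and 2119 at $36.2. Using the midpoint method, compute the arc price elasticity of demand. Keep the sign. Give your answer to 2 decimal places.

-5.65

ΔQ = 2119 − 1709 = 410; ΔP = 36.2 − 37.6 = -1.4.
Midpoints: P̄ = 36.90, Q̄ = 1914.0.
ε = (ΔQ/ΔP)(P̄/Q̄) = (410/-1.4)(36.90/1914.0).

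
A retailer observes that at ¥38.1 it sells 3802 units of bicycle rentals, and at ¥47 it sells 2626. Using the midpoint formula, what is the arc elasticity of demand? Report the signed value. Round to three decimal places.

ΔQ = 2626 − 3802 = -1176; ΔP = 47 − 38.1 = 8.9.
Midpoints: P̄ = 42.55, Q̄ = 3214.0.
ε = (ΔQ/ΔP)(P̄/Q̄) = (-1176/8.9)(42.55/3214.0).

-1.749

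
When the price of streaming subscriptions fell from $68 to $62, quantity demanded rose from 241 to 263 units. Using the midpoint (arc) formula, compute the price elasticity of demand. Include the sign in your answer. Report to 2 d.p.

ΔQ = 263 − 241 = 22; ΔP = 62 − 68 = -6.
Midpoints: P̄ = 65.00, Q̄ = 252.0.
ε = (ΔQ/ΔP)(P̄/Q̄) = (22/-6)(65.00/252.0).

-0.95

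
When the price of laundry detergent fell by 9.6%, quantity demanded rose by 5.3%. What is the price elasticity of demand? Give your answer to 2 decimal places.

-0.55

ε = %ΔQ / %ΔP = (5.3)/(-9.6) = -0.552.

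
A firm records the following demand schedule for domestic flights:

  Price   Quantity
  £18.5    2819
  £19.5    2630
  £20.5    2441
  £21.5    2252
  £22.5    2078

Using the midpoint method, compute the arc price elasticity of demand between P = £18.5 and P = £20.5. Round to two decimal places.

At P = 18.5, Q = 2819; at P = 20.5, Q = 2441.
ΔQ = -378, ΔP = 2.0. Midpoints: P̄ = 19.50, Q̄ = 2630.0.
ε = (ΔQ/ΔP)(P̄/Q̄) = (-378/2.0)(19.50/2630.0).

-1.40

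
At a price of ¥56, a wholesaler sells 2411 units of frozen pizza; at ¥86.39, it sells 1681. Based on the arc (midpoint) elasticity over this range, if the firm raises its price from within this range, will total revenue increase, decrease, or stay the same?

Arc ε = (-730/30.39)(71.19/2046.0) ≈ -0.836.
|ε| = 0.84 < 1, so demand is inelastic. A price rise therefore raises total revenue.

increase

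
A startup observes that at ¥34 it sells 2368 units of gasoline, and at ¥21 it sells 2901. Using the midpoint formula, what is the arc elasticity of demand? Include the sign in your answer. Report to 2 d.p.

ΔQ = 2901 − 2368 = 533; ΔP = 21 − 34 = -13.
Midpoints: P̄ = 27.50, Q̄ = 2634.5.
ε = (ΔQ/ΔP)(P̄/Q̄) = (533/-13)(27.50/2634.5).

-0.43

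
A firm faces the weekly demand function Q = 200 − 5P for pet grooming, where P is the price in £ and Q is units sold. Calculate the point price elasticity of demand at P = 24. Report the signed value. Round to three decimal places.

At P = 24, Q = 80.
dQ/dP = −5.
ε = (dQ/dP)(P/Q) = (-5)(24/80).

-1.500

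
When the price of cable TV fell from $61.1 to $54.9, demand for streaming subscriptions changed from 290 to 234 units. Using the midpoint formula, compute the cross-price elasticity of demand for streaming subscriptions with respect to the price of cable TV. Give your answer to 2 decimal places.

2.00

ΔQ_x = 234 − 290 = -56; ΔP_y = 54.9 − 61.1 = -6.2.
Midpoints: P̄_y = 58.00, Q̄_x = 262.0.
ε_xy = (ΔQ_x/ΔP_y)(P̄_y/Q̄_x) = (-56/-6.2)(58.00/262.0).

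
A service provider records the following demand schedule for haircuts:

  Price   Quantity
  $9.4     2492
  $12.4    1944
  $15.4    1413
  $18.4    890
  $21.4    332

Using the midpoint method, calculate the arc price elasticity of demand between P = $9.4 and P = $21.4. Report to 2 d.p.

-1.96

At P = 9.4, Q = 2492; at P = 21.4, Q = 332.
ΔQ = -2160, ΔP = 12.0. Midpoints: P̄ = 15.40, Q̄ = 1412.0.
ε = (ΔQ/ΔP)(P̄/Q̄) = (-2160/12.0)(15.40/1412.0).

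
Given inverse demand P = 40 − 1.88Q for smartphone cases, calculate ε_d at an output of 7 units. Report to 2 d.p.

At Q = 7, P = 40 − 1.88(7) = 26.84.
dP/dQ = −1.88, so dQ/dP = 1/(−1.88) = -0.532.
ε = (dQ/dP)(P/Q) = (-0.532)(26.84/7).

-2.04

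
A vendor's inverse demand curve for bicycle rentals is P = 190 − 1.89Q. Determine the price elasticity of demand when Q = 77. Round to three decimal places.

At Q = 77, P = 190 − 1.89(77) = 44.47.
dP/dQ = −1.89, so dQ/dP = 1/(−1.89) = -0.529.
ε = (dQ/dP)(P/Q) = (-0.529)(44.47/77).

-0.306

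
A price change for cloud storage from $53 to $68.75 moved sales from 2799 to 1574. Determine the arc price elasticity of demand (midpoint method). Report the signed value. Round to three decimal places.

ΔQ = 1574 − 2799 = -1225; ΔP = 68.75 − 53 = 15.75.
Midpoints: P̄ = 60.88, Q̄ = 2186.5.
ε = (ΔQ/ΔP)(P̄/Q̄) = (-1225/15.75)(60.88/2186.5).

-2.165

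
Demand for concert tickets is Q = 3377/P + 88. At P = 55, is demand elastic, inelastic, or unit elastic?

inelastic

Q = 149.400, dQ/dP = -1.116.
ε = (dQ/dP)(P/Q) ≈ -0.411.
|ε| = 0.41 < 1.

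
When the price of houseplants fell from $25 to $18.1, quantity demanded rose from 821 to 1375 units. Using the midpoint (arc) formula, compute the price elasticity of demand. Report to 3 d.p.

-1.576

ΔQ = 1375 − 821 = 554; ΔP = 18.1 − 25 = -6.9.
Midpoints: P̄ = 21.55, Q̄ = 1098.0.
ε = (ΔQ/ΔP)(P̄/Q̄) = (554/-6.9)(21.55/1098.0).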